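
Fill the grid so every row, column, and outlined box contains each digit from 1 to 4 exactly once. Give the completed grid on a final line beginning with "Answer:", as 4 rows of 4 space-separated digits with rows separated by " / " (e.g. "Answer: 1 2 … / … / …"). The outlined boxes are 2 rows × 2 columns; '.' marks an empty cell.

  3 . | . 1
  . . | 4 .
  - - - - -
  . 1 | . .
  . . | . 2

Step 1. [r3c1∈{2,4}] row 3 places 2 nowhere but r3c1. So r3c1=2.
Step 2. [r4c2∈{3,4}] col 2 places 3 nowhere but r4c2, so r4c2=3.
Step 3. [r3c3∈{3}] r3c3 is down to just 3. So r3c3=3.
Step 4. [r1c3∈{2}] r1c3 is down to just 2 ⇒ r1c3=2.
Step 5. [r1c2∈{4}] r1c2 is down to just 4 ⇒ r1c2=4.
Step 6. [r4c1∈{4}] r4c1's peers cover all but 4 ⇒ r4c1=4.
Step 7. [r2c1∈{1}] only 1 remains possible at r2c1, so r2c1=1.
Step 8. [r4c3∈{1}] r4c3 is down to just 1 ⇒ r4c3=1.
Step 9. [r2c4∈{3}] nothing but 3 survives at r2c4 ⇒ r2c4=3.
Step 10. [r2c2∈{2}] r2c2 has the single candidate 2, so r2c2=2.
Step 11. [r3c4∈{4}] only 4 remains possible at r3c4 ⇒ r3c4=4.

Answer: 3 4 2 1 / 1 2 4 3 / 2 1 3 4 / 4 3 1 2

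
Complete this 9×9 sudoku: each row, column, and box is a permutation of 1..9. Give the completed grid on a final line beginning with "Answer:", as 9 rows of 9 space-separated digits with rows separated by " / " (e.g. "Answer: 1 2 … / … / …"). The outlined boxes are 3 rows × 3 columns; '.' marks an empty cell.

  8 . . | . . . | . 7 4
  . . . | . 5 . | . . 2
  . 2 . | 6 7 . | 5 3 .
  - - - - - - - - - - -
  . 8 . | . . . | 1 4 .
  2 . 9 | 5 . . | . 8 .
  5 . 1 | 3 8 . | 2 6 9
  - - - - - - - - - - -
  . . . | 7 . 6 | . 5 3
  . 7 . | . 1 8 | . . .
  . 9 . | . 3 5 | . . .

Step 1. [r3c3∈{4}] only 4 remains possible at r3c3. So r3c3=4.
Step 2. [r8c9∈{6}] only 6 remains possible at r8c9, so r8c9=6.
Step 3. [r5c6∈{1,4,7}] row 5 places 1 nowhere but r5c6 ⇒ r5c6=1.
Step 4. [r3c6∈{9}] nothing but 9 survives at r3c6 ⇒ r3c6=9.
Step 5. [r3c1∈{1}] r3c1's peers cover all but 1. So r3c1=1.
Step 6. [r2c1∈{3,6,7,9}] across col 1, 9 lands solely at r2c1, so r2c1=9.
Step 7. [r4c1∈{3,6,7}] across col 1, 7 lands solely at r4c1 ⇒ r4c1=7.
Step 8. [r7c1∈{4}] nothing but 4 survives at r7c1, so r7c1=4.
Step 9. [r4c3∈{3,6}] row 4 places 3 nowhere but r4c3. So r4c3=3.
Step 10. [r5c2∈{4,6}] in box 4, 6 fits only at r5c2 ⇒ r5c2=6.
Step 11. [r8c8∈{2,9}] in col 8, 9 fits only at r8c8. So r8c8=9.
Step 12. [r1c5∈{2}] r1c5 has the single candidate 2 ⇒ r1c5=2.
Step 13. [r7c7∈{8}] r7c7 has the single candidate 8, so r7c7=8.
Step 14. [r9c8∈{1,2}] r9c8 is the only open cell in col 8 admitting 2 ⇒ r9c8=2.
Step 15. [r9c4∈{4}] r9c4's peers cover all but 4, so r9c4=4.
Step 16. [r1c6∈{3}] r1c6 is down to just 3 ⇒ r1c6=3.
Step 17. [r8c4∈{2}] r8c4 has the single candidate 2, so r8c4=2.
Step 18. [r9c7∈{7}] r9c7's peers cover all but 7 ⇒ r9c7=7.
Step 19. [r2c7∈{6}] r2c7's peers cover all but 6, so r2c7=6.
Step 20. [r1c3∈{5,6}] 6 has one home in row 1: r1c3 ⇒ r1c3=6.
Step 21. [r2c4∈{1,8}] across row 2, 8 lands solely at r2c4, so r2c4=8.
Step 22. [r5c5∈{4}] r5c5's peers cover all but 4, so r5c5=4.
Step 23. [r4c4∈{9}] only 9 remains possible at r4c4 ⇒ r4c4=9.
Step 24. [r1c2∈{5}] r1c2's peers cover all but 5 ⇒ r1c2=5.
Step 25. [r8c1∈{3}] only 3 remains possible at r8c1. So r8c1=3.
Step 26. [r5c7∈{3}] r5c7 is down to just 3. So r5c7=3.
Step 27. [r4c6∈{2}] r4c6 is down to just 2, so r4c6=2.
Step 28. [r9c3∈{8}] nothing but 8 survives at r9c3. So r9c3=8.
Step 29. [r1c7∈{9}] r1c7's peers cover all but 9. So r1c7=9.
Step 30. [r7c3∈{2}] r7c3's peers cover all but 2. So r7c3=2.
Step 31. [r4c9∈{5}] only 5 remains possible at r4c9 ⇒ r4c9=5.
Step 32. [r5c9∈{7}] nothing but 7 survives at r5c9, so r5c9=7.
Step 33. [r6c2∈{4}] nothing but 4 survives at r6c2. So r6c2=4.
Step 34. [r7c5∈{9}] nothing but 9 survives at r7c5 ⇒ r7c5=9.
Step 35. [r2c8∈{1}] r2c8's peers cover all but 1 ⇒ r2c8=1.
Step 36. [r8c7∈{4}] nothing but 4 survives at r8c7 ⇒ r8c7=4.
Step 37. [r9c9∈{1}] nothing but 1 survives at r9c9, so r9c9=1.
Step 38. [r3c9∈{8}] r3c9 has the single candidate 8. So r3c9=8.
Step 39. [r2c2∈{3}] nothing but 3 survives at r2c2, so r2c2=3.
Step 40. [r8c3∈{5}] nothing but 5 survives at r8c3 ⇒ r8c3=5.
Step 41. [r9c1∈{6}] nothing but 6 survives at r9c1 ⇒ r9c1=6.
Step 42. [r6c6∈{7}] r6c6 has the single candidate 7, so r6c6=7.
Step 43. [r4c5∈{6}] r4c5 is down to just 6, so r4c5=6.
Step 44. [r2c6∈{4}] nothing but 4 survives at r2c6 ⇒ r2c6=4.
Step 45. [r2c3∈{7}] only 7 remains possible at r2c3, so r2c3=7.
Step 46. [r1c4∈{1}] r1c4 is down to just 1. So r1c4=1.
Step 47. [r7c2∈{1}] r7c2's peers cover all but 1 ⇒ r7c2=1.

Answer: 8 5 6 1 2 3 9 7 4 / 9 3 7 8 5 4 6 1 2 / 1 2 4 6 7 9 5 3 8 / 7 8 3 9 6 2 1 4 5 / 2 6 9 5 4 1 3 8 7 / 5 4 1 3 8 7 2 6 9 / 4 1 2 7 9 6 8 5 3 / 3 7 5 2 1 8 4 9 6 / 6 9 8 4 3 5 7 2 1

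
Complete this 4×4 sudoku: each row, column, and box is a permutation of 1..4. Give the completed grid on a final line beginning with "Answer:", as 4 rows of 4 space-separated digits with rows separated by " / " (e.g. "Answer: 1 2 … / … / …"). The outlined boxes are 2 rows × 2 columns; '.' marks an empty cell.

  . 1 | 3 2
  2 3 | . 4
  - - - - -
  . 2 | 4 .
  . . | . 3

Step 1. [r3c4∈{1}] r3c4 is down to just 1 ⇒ r3c4=1.
Step 2. [r4c1∈{1,4}] row 4 places 1 nowhere but r4c1 ⇒ r4c1=1.
Step 3. [r3c1∈{3}] r3c1 is down to just 3, so r3c1=3.
Step 4. [r4c2∈{4}] nothing but 4 survives at r4c2, so r4c2=4.
Step 5. [r4c3∈{2}] only 2 remains possible at r4c3 ⇒ r4c3=2.
Step 6. [r2c3∈{1}] r2c3 has the single candidate 1, so r2c3=1.
Step 7. [r1c1∈{4}] only 4 remains possible at r1c1 ⇒ r1c1=4.

Answer: 4 1 3 2 / 2 3 1 4 / 3 2 4 1 / 1 4 2 3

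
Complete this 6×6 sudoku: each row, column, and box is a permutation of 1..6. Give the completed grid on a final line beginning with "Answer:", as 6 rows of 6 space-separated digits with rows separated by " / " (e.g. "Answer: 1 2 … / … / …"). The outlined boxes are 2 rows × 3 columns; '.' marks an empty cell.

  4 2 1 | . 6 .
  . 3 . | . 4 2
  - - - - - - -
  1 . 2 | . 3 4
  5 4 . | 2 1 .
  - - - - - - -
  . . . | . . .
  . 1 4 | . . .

Step 1. [r3c4∈{5,6}] r3c4 is the only open cell in row 3 admitting 5. So r3c4=5.
Step 2. [r5c2∈{5,6}] in col 2, 5 fits only at r5c2 ⇒ r5c2=5.
Step 3. [r5c4∈{1,3,4,6}] in row 5, 4 fits only at r5c4 ⇒ r5c4=4.
Step 4. [r6c4∈{3,6}] r6c4 is the only open cell in col 4 admitting 6 ⇒ r6c4=6.
Step 5. [r4c3∈{3,6}] across row 4, 3 lands solely at r4c3, so r4c3=3.
Step 6. [r5c3∈{6}] nothing but 6 survives at r5c3. So r5c3=6.
Step 7. [r6c5∈{2,5}] 5 has one home in col 5: r6c5. So r6c5=5.
Step 8. [r6c6∈{3}] only 3 remains possible at r6c6 ⇒ r6c6=3.
Step 9. [r6c1∈{2}] only 2 remains possible at r6c1. So r6c1=2.
Step 10. [r5c5∈{2}] r5c5's peers cover all but 2. So r5c5=2.
Step 11. [r1c4∈{3}] nothing but 3 survives at r1c4, so r1c4=3.
Step 12. [r5c6∈{1}] only 1 remains possible at r5c6, so r5c6=1.
Step 13. [r2c1∈{6}] only 6 remains possible at r2c1. So r2c1=6.
Step 14. [r2c3∈{5}] only 5 remains possible at r2c3 ⇒ r2c3=5.
Step 15. [r5c1∈{3}] r5c1's peers cover all but 3. So r5c1=3.
Step 16. [r4c6∈{6}] r4c6 has the single candidate 6. So r4c6=6.
Step 17. [r3c2∈{6}] r3c2's peers cover all but 6 ⇒ r3c2=6.
Step 18. [r1c6∈{5}] nothing but 5 survives at r1c6. So r1c6=5.
Step 19. [r2c4∈{1}] r2c4's peers cover all but 1. So r2c4=1.

Answer: 4 2 1 3 6 5 / 6 3 5 1 4 2 / 1 6 2 5 3 4 / 5 4 3 2 1 6 / 3 5 6 4 2 1 / 2 1 4 6 5 3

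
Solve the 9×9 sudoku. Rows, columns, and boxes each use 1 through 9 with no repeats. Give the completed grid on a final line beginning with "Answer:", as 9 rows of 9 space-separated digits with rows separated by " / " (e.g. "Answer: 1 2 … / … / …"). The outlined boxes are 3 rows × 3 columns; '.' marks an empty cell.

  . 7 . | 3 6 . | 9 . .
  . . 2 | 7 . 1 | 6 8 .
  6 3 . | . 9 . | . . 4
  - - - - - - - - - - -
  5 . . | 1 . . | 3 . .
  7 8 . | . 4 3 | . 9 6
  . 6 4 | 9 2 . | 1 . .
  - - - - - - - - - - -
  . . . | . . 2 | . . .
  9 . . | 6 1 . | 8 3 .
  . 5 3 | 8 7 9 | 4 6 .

Step 1. [r7c2∈{1,4}] 1 has one home in col 2: r7c2 ⇒ r7c2=1.
Step 2. [r1c1∈{1,4,8}] r1c1 is the only open cell in col 1 admitting 1, so r1c1=1.
Step 3. [r2c5∈{5}] r2c5 has the single candidate 5, so r2c5=5.
Step 4. [r3c6∈{8}] r3c6 has the single candidate 8. So r3c6=8.
Step 5. [r4c2∈{2,9}] in box 4, 2 fits only at r4c2. So r4c2=2.
Step 6. [r8c9∈{2,5,7}] 2 has one home in row 8: r8c9. So r8c9=2.
Step 7. [r1c9∈{5}] only 5 remains possible at r1c9, so r1c9=5.
Step 8. [r8c2∈{4}] nothing but 4 survives at r8c2. So r8c2=4.
Step 9. [r5c4∈{5}] r5c4's peers cover all but 5. So r5c4=5.
Step 10. [r6c6∈{7}] r6c6's peers cover all but 7, so r6c6=7.
Step 11. [r7c3∈{6,7,8}] row 7 places 6 nowhere but r7c3 ⇒ r7c3=6.
Step 12. [r3c4∈{2}] nothing but 2 survives at r3c4. So r3c4=2.
Step 13. [r3c7∈{7}] only 7 remains possible at r3c7 ⇒ r3c7=7.
Step 14. [r6c8∈{5}] only 5 remains possible at r6c8 ⇒ r6c8=5.
Step 15. [r7c8∈{7}] r7c8's peers cover all but 7 ⇒ r7c8=7.
Step 16. [r4c5∈{8}] only 8 remains possible at r4c5. So r4c5=8.
Step 17. [r7c9∈{9}] only 9 remains possible at r7c9 ⇒ r7c9=9.
Step 18. [r7c7∈{5}] r7c7 is down to just 5, so r7c7=5.
Step 19. [r7c4∈{4}] r7c4's peers cover all but 4 ⇒ r7c4=4.
Step 20. [r3c3∈{5}] r3c3 is down to just 5 ⇒ r3c3=5.
Step 21. [r8c6∈{5}] r8c6 has the single candidate 5, so r8c6=5.
Step 22. [r1c8∈{2}] r1c8 has the single candidate 2 ⇒ r1c8=2.
Step 23. [r2c1∈{4}] nothing but 4 survives at r2c1 ⇒ r2c1=4.
Step 24. [r2c9∈{3}] only 3 remains possible at r2c9, so r2c9=3.
Step 25. [r6c9∈{8}] nothing but 8 survives at r6c9 ⇒ r6c9=8.
Step 26. [r3c8∈{1}] only 1 remains possible at r3c8, so r3c8=1.
Step 27. [r7c1∈{8}] r7c1 is down to just 8, so r7c1=8.
Step 28. [r4c8∈{4}] nothing but 4 survives at r4c8 ⇒ r4c8=4.
Step 29. [r2c2∈{9}] r2c2 is down to just 9 ⇒ r2c2=9.
Step 30. [r5c3∈{1}] only 1 remains possible at r5c3 ⇒ r5c3=1.
Step 31. [r6c1∈{3}] r6c1 has the single candidate 3, so r6c1=3.
Step 32. [r7c5∈{3}] r7c5's peers cover all but 3 ⇒ r7c5=3.
Step 33. [r1c6∈{4}] r1c6 is down to just 4. So r1c6=4.
Step 34. [r9c9∈{1}] r9c9 has the single candidate 1, so r9c9=1.
Step 35. [r1c3∈{8}] r1c3 is down to just 8, so r1c3=8.
Step 36. [r8c3∈{7}] nothing but 7 survives at r8c3 ⇒ r8c3=7.
Step 37. [r4c3∈{9}] r4c3's peers cover all but 9 ⇒ r4c3=9.
Step 38. [r4c6∈{6}] nothing but 6 survives at r4c6 ⇒ r4c6=6.
Step 39. [r5c7∈{2}] r5c7's peers cover all but 2 ⇒ r5c7=2.
Step 40. [r9c1∈{2}] r9c1's peers cover all but 2 ⇒ r9c1=2.
Step 41. [r4c9∈{7}] r4c9 has the single candidate 7 ⇒ r4c9=7.

Answer: 1 7 8 3 6 4 9 2 5 / 4 9 2 7 5 1 6 8 3 / 6 3 5 2 9 8 7 1 4 / 5 2 9 1 8 6 3 4 7 / 7 8 1 5 4 3 2 9 6 / 3 6 4 9 2 7 1 5 8 / 8 1 6 4 3 2 5 7 9 / 9 4 7 6 1 5 8 3 2 / 2 5 3 8 7 9 4 6 1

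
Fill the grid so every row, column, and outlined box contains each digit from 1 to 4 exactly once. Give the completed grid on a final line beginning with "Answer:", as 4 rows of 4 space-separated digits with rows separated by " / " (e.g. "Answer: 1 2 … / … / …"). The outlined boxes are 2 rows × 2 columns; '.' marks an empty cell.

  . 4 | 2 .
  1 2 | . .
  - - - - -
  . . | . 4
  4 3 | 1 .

Step 1. [r2c4∈{3}] r2c4 has the single candidate 3. So r2c4=3.
Step 2. [r3c1∈{2}] only 2 remains possible at r3c1. So r3c1=2.
Step 3. [r3c2∈{1}] only 1 remains possible at r3c2, so r3c2=1.
Step 4. [r1c4∈{1}] r1c4 has the single candidate 1, so r1c4=1.
Step 5. [r3c3∈{3}] r3c3 has the single candidate 3. So r3c3=3.
Step 6. [r1c1∈{3}] nothing but 3 survives at r1c1, so r1c1=3.
Step 7. [r4c4∈{2}] only 2 remains possible at r4c4. So r4c4=2.
Step 8. [r2c3∈{4}] r2c3 is down to just 4. So r2c3=4.

Answer: 3 4 2 1 / 1 2 4 3 / 2 1 3 4 / 4 3 1 2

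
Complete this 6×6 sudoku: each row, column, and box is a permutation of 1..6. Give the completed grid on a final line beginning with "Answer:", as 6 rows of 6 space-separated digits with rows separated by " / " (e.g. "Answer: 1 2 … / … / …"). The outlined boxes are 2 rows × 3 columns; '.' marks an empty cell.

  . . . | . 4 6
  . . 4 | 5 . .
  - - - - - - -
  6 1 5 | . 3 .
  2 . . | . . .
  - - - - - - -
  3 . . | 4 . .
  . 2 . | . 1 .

Step 1. [r6c3∈{6}] r6c3's peers cover all but 6. So r6c3=6.
Step 2. [r5c2∈{5}] r5c2 is down to just 5. So r5c2=5.
Step 3. [r1c2∈{3}] nothing but 3 survives at r1c2, so r1c2=3.
Step 4. [r2c6∈{1,2,3}] row 2 places 3 nowhere but r2c6 ⇒ r2c6=3.
Step 5. [r1c4∈{1,2}] in box 2, 1 fits only at r1c4 ⇒ r1c4=1.
Step 6. [r5c5∈{2,6}] row 5 places 6 nowhere but r5c5 ⇒ r5c5=6.
Step 7. [r3c6∈{2,4}] across row 3, 4 lands solely at r3c6, so r3c6=4.
Step 8. [r4c5∈{5}] r4c5's peers cover all but 5, so r4c5=5.
Step 9. [r6c6∈{5}] r6c6 is down to just 5 ⇒ r6c6=5.
Step 10. [r6c1∈{4}] r6c1's peers cover all but 4 ⇒ r6c1=4.
Step 11. [r2c5∈{2}] r2c5's peers cover all but 2, so r2c5=2.
Step 12. [r6c4∈{3}] r6c4's peers cover all but 3. So r6c4=3.
Step 13. [r4c4∈{6}] nothing but 6 survives at r4c4. So r4c4=6.
Step 14. [r1c1∈{5}] nothing but 5 survives at r1c1. So r1c1=5.
Step 15. [r2c1∈{1}] r2c1 is down to just 1, so r2c1=1.
Step 16. [r5c3∈{1}] r5c3 is down to just 1, so r5c3=1.
Step 17. [r2c2∈{6}] r2c2 is down to just 6, so r2c2=6.
Step 18. [r4c2∈{4}] r4c2 is down to just 4. So r4c2=4.
Step 19. [r1c3∈{2}] r1c3 is down to just 2, so r1c3=2.
Step 20. [r4c6∈{1}] nothing but 1 survives at r4c6, so r4c6=1.
Step 21. [r3c4∈{2}] only 2 remains possible at r3c4, so r3c4=2.
Step 22. [r5c6∈{2}] r5c6's peers cover all but 2 ⇒ r5c6=2.
Step 23. [r4c3∈{3}] nothing but 3 survives at r4c3 ⇒ r4c3=3.

Answer: 5 3 2 1 4 6 / 1 6 4 5 2 3 / 6 1 5 2 3 4 / 2 4 3 6 5 1 / 3 5 1 4 6 2 / 4 2 6 3 1 5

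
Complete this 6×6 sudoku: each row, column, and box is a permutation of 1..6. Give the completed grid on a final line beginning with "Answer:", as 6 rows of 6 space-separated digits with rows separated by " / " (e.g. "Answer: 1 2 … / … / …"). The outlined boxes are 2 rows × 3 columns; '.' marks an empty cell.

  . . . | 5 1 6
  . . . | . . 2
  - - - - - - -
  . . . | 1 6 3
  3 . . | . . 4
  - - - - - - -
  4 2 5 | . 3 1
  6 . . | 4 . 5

Step 1. [r2c1∈{1,5}] in col 1, 1 fits only at r2c1. So r2c1=1.
Step 2. [r2c2∈{3,4,5,6}] across row 2, 5 lands solely at r2c2 ⇒ r2c2=5.
Step 3. [r2c3∈{3,4,6}] 6 has one home in row 2: r2c3. So r2c3=6.
Step 4. [r1c1∈{2}] r1c1 has the single candidate 2. So r1c1=2.
Step 5. [r3c2∈{4}] r3c2's peers cover all but 4. So r3c2=4.
Step 6. [r4c4∈{2}] only 2 remains possible at r4c4, so r4c4=2.
Step 7. [r1c2∈{3}] r1c2 is down to just 3 ⇒ r1c2=3.
Step 8. [r6c2∈{1}] r6c2's peers cover all but 1, so r6c2=1.
Step 9. [r4c2∈{6}] r4c2 is down to just 6, so r4c2=6.
Step 10. [r3c3∈{2}] r3c3's peers cover all but 2, so r3c3=2.
Step 11. [r4c5∈{5}] r4c5 is down to just 5 ⇒ r4c5=5.
Step 12. [r6c3∈{3}] r6c3 has the single candidate 3 ⇒ r6c3=3.
Step 13. [r3c1∈{5}] nothing but 5 survives at r3c1. So r3c1=5.
Step 14. [r6c5∈{2}] only 2 remains possible at r6c5. So r6c5=2.
Step 15. [r5c4∈{6}] only 6 remains possible at r5c4, so r5c4=6.
Step 16. [r2c5∈{4}] only 4 remains possible at r2c5. So r2c5=4.
Step 17. [r4c3∈{1}] r4c3's peers cover all but 1, so r4c3=1.
Step 18. [r1c3∈{4}] only 4 remains possible at r1c3. So r1c3=4.
Step 19. [r2c4∈{3}] only 3 remains possible at r2c4 ⇒ r2c4=3.

Answer: 2 3 4 5 1 6 / 1 5 6 3 4 2 / 5 4 2 1 6 3 / 3 6 1 2 5 4 / 4 2 5 6 3 1 / 6 1 3 4 2 5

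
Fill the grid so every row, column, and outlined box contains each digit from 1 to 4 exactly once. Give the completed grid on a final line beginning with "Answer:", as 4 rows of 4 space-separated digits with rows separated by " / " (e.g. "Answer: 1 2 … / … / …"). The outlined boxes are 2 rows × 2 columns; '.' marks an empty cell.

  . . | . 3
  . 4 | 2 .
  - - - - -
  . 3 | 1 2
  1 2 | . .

Step 1. [r1c3∈{4}] nothing but 4 survives at r1c3. So r1c3=4.
Step 2. [r4c3∈{3}] r4c3's peers cover all but 3. So r4c3=3.
Step 3. [r1c2∈{1}] r1c2 is down to just 1 ⇒ r1c2=1.
Step 4. [r3c1∈{4}] r3c1 has the single candidate 4 ⇒ r3c1=4.
Step 5. [r4c4∈{4}] only 4 remains possible at r4c4, so r4c4=4.
Step 6. [r2c1∈{3}] nothing but 3 survives at r2c1 ⇒ r2c1=3.
Step 7. [r1c1∈{2}] r1c1 has the single candidate 2. So r1c1=2.
Step 8. [r2c4∈{1}] r2c4 has the single candidate 1, so r2c4=1.

Answer: 2 1 4 3 / 3 4 2 1 / 4 3 1 2 / 1 2 3 4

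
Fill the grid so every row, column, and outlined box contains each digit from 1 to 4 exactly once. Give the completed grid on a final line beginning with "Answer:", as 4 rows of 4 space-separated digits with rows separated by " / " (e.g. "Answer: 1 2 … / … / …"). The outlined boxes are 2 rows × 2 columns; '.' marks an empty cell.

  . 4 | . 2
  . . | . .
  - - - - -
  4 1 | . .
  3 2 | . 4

Step 1. [r1c3∈{1,3}] across row 1, 3 lands solely at r1c3 ⇒ r1c3=3.
Step 2. [r2c4∈{1}] only 1 remains possible at r2c4 ⇒ r2c4=1.
Step 3. [r2c2∈{3}] r2c2 has the single candidate 3, so r2c2=3.
Step 4. [r3c4∈{3}] nothing but 3 survives at r3c4. So r3c4=3.
Step 5. [r2c3∈{4}] r2c3's peers cover all but 4 ⇒ r2c3=4.
Step 6. [r2c1∈{2}] r2c1 is down to just 2, so r2c1=2.
Step 7. [r4c3∈{1}] r4c3 has the single candidate 1, so r4c3=1.
Step 8. [r3c3∈{2}] r3c3's peers cover all but 2 ⇒ r3c3=2.
Step 9. [r1c1∈{1}] only 1 remains possible at r1c1, so r1c1=1.

Answer: 1 4 3 2 / 2 3 4 1 / 4 1 2 3 / 3 2 1 4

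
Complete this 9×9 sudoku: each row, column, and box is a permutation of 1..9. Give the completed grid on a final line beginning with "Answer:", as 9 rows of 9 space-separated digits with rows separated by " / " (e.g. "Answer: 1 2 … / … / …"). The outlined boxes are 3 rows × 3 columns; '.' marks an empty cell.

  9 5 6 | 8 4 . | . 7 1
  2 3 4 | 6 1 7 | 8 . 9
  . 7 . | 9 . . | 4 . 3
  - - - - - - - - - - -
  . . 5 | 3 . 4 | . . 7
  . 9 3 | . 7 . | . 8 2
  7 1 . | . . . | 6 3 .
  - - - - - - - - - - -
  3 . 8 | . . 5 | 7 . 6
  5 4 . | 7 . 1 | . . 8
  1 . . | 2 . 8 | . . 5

Step 1. [r7c5∈{9}] nothing but 9 survives at r7c5 ⇒ r7c5=9.
Step 2. [r6c3∈{2}] only 2 remains possible at r6c3. So r6c3=2.
Step 3. [r4c5∈{2,6,8}] row 4 places 2 nowhere but r4c5 ⇒ r4c5=2.
Step 4. [r1c7∈{2}] r1c7 has the single candidate 2. So r1c7=2.
Step 5. [r8c3∈{9}] only 9 remains possible at r8c3, so r8c3=9.
Step 6. [r7c8∈{1,2,4}] across row 7, 1 lands solely at r7c8, so r7c8=1.
Step 7. [r9c2∈{6}] r9c2 is down to just 6 ⇒ r9c2=6.
Step 8. [r6c4∈{5}] r6c4 has the single candidate 5, so r6c4=5.
Step 9. [r8c7∈{3}] r8c7's peers cover all but 3. So r8c7=3.
Step 10. [r4c7∈{1,9}] row 4 places 1 nowhere but r4c7 ⇒ r4c7=1.
Step 11. [r4c1∈{6,8}] 6 has one home in row 4: r4c1. So r4c1=6.
Step 12. [r4c8∈{9}] r4c8 has the single candidate 9, so r4c8=9.
Step 13. [r3c8∈{5,6}] 6 has one home in row 3: r3c8 ⇒ r3c8=6.
Step 14. [r3c1∈{8}] nothing but 8 survives at r3c1 ⇒ r3c1=8.
Step 15. [r5c1∈{4}] r5c1 is down to just 4, so r5c1=4.
Step 16. [r9c3∈{7}] r9c3 has the single candidate 7, so r9c3=7.
Step 17. [r1c6∈{3}] r1c6 is down to just 3, so r1c6=3.
Step 18. [r6c6∈{9}] r6c6's peers cover all but 9 ⇒ r6c6=9.
Step 19. [r8c5∈{6}] nothing but 6 survives at r8c5, so r8c5=6.
Step 20. [r9c7∈{9}] nothing but 9 survives at r9c7. So r9c7=9.
Step 21. [r3c5∈{5}] only 5 remains possible at r3c5 ⇒ r3c5=5.
Step 22. [r2c8∈{5}] r2c8's peers cover all but 5. So r2c8=5.
Step 23. [r3c3∈{1}] nothing but 1 survives at r3c3 ⇒ r3c3=1.
Step 24. [r5c7∈{5}] only 5 remains possible at r5c7 ⇒ r5c7=5.
Step 25. [r9c8∈{4}] r9c8 is down to just 4 ⇒ r9c8=4.
Step 26. [r6c9∈{4}] r6c9 is down to just 4, so r6c9=4.
Step 27. [r9c5∈{3}] nothing but 3 survives at r9c5, so r9c5=3.
Step 28. [r6c5∈{8}] r6c5 is down to just 8. So r6c5=8.
Step 29. [r7c4∈{4}] r7c4 is down to just 4, so r7c4=4.
Step 30. [r5c6∈{6}] r5c6 has the single candidate 6 ⇒ r5c6=6.
Step 31. [r5c4∈{1}] r5c4 has the single candidate 1, so r5c4=1.
Step 32. [r3c6∈{2}] nothing but 2 survives at r3c6, so r3c6=2.
Step 33. [r4c2∈{8}] r4c2 has the single candidate 8. So r4c2=8.
Step 34. [r7c2∈{2}] r7c2 is down to just 2. So r7c2=2.
Step 35. [r8c8∈{2}] only 2 remains possible at r8c8. So r8c8=2.

Answer: 9 5 6 8 4 3 2 7 1 / 2 3 4 6 1 7 8 5 9 / 8 7 1 9 5 2 4 6 3 / 6 8 5 3 2 4 1 9 7 / 4 9 3 1 7 6 5 8 2 / 7 1 2 5 8 9 6 3 4 / 3 2 8 4 9 5 7 1 6 / 5 4 9 7 6 1 3 2 8 / 1 6 7 2 3 8 9 4 5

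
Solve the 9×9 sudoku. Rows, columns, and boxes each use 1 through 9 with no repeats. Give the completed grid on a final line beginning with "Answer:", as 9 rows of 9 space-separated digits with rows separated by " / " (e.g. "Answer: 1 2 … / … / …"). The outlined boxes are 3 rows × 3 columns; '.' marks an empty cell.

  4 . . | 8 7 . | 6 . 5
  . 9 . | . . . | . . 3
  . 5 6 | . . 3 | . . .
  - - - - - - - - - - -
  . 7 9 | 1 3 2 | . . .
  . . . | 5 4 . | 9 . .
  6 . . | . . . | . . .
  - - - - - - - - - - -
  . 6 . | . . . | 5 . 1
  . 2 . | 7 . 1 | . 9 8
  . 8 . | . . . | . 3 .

Step 1. [r8c7∈{4}] r8c7's peers cover all but 4, so r8c7=4.
Step 2. [r4c7∈{8}] nothing but 8 survives at r4c7. So r4c7=8.
Step 3. [r9c9∈{2,6,7}] r9c9 is the only open cell in box 9 admitting 6. So r9c9=6.
Step 4. [r1c6∈{9}] nothing but 9 survives at r1c6. So r1c6=9.
Step 5. [r6c7∈{1,2,3,7}] col 7 places 3 nowhere but r6c7. So r6c7=3.
Step 6. [r7c4∈{2,3,4,9}] in col 4, 3 fits only at r7c4. So r7c4=3.
Step 7. [r4c1∈{5}] nothing but 5 survives at r4c1. So r4c1=5.
Step 8. [r4c9∈{4}] only 4 remains possible at r4c9, so r4c9=4.
Step 9. [r2c4∈{2,4,6}] r2c4 is the only open cell in col 4 admitting 6, so r2c4=6.
Step 10. [r6c8∈{1,2,5,7}] row 6 places 5 nowhere but r6c8 ⇒ r6c8=5.
Step 11. [r5c8∈{1,2,6,7}] 1 has one home in box 6: r5c8 ⇒ r5c8=1.
Step 12. [r1c8∈{2}] r1c8 has the single candidate 2. So r1c8=2.
Step 13. [r7c5∈{2,8,9}] row 7 places 2 nowhere but r7c5 ⇒ r7c5=2.
Step 14. [r7c8∈{7}] r7c8 is down to just 7, so r7c8=7.
Step 15. [r6c5∈{8,9}] in col 5, 8 fits only at r6c5 ⇒ r6c5=8.
Step 16. [r9c5∈{5,9}] col 5 places 9 nowhere but r9c5. So r9c5=9.
Step 17. [r9c4∈{4}] r9c4's peers cover all but 4. So r9c4=4.
Step 18. [r5c2∈{3}] r5c2 has the single candidate 3 ⇒ r5c2=3.
Step 19. [r1c2∈{1}] nothing but 1 survives at r1c2, so r1c2=1.
Step 20. [r9c6∈{5}] nothing but 5 survives at r9c6, so r9c6=5.
Step 21. [r6c3∈{1,2,4}] r6c3 is the only open cell in row 6 admitting 1, so r6c3=1.
Step 22. [r3c8∈{4,8}] 4 has one home in row 3: r3c8 ⇒ r3c8=4.
Step 23. [r3c1∈{2,7,8}] across row 3, 8 lands solely at r3c1, so r3c1=8.
Step 24. [r5c1∈{2}] r5c1's peers cover all but 2 ⇒ r5c1=2.
Step 25. [r5c9∈{7}] only 7 remains possible at r5c9 ⇒ r5c9=7.
Step 26. [r2c1∈{7}] r2c1's peers cover all but 7, so r2c1=7.
Step 27. [r3c5∈{1}] r3c5's peers cover all but 1. So r3c5=1.
Step 28. [r8c1∈{3}] r8c1 has the single candidate 3 ⇒ r8c1=3.
Step 29. [r6c2∈{4}] only 4 remains possible at r6c2. So r6c2=4.
Step 30. [r8c3∈{5}] r8c3 has the single candidate 5 ⇒ r8c3=5.
Step 31. [r2c3∈{2}] r2c3 has the single candidate 2. So r2c3=2.
Step 32. [r2c5∈{5}] nothing but 5 survives at r2c5, so r2c5=5.
Step 33. [r6c4∈{9}] only 9 remains possible at r6c4, so r6c4=9.
Step 34. [r2c7∈{1}] nothing but 1 survives at r2c7. So r2c7=1.
Step 35. [r7c6∈{8}] only 8 remains possible at r7c6, so r7c6=8.
Step 36. [r5c3∈{8}] r5c3 is down to just 8, so r5c3=8.
Step 37. [r6c6∈{7}] r6c6 has the single candidate 7, so r6c6=7.
Step 38. [r6c9∈{2}] r6c9 is down to just 2, so r6c9=2.
Step 39. [r9c1∈{1}] r9c1's peers cover all but 1. So r9c1=1.
Step 40. [r2c8∈{8}] r2c8 is down to just 8. So r2c8=8.
Step 41. [r3c9∈{9}] r3c9 has the single candidate 9, so r3c9=9.
Step 42. [r9c3∈{7}] only 7 remains possible at r9c3, so r9c3=7.
Step 43. [r1c3∈{3}] r1c3 is down to just 3. So r1c3=3.
Step 44. [r7c1∈{9}] only 9 remains possible at r7c1 ⇒ r7c1=9.
Step 45. [r7c3∈{4}] r7c3 is down to just 4. So r7c3=4.
Step 46. [r8c5∈{6}] r8c5 has the single candidate 6, so r8c5=6.
Step 47. [r3c4∈{2}] only 2 remains possible at r3c4 ⇒ r3c4=2.
Step 48. [r5c6∈{6}] r5c6's peers cover all but 6 ⇒ r5c6=6.
Step 49. [r3c7∈{7}] r3c7 has the single candidate 7 ⇒ r3c7=7.
Step 50. [r4c8∈{6}] r4c8 is down to just 6 ⇒ r4c8=6.
Step 51. [r2c6∈{4}] nothing but 4 survives at r2c6. So r2c6=4.
Step 52. [r9c7∈{2}] nothing but 2 survives at r9c7 ⇒ r9c7=2.

Answer: 4 1 3 8 7 9 6 2 5 / 7 9 2 6 5 4 1 8 3 / 8 5 6 2 1 3 7 4 9 / 5 7 9 1 3 2 8 6 4 / 2 3 8 5 4 6 9 1 7 / 6 4 1 9 8 7 3 5 2 / 9 6 4 3 2 8 5 7 1 / 3 2 5 7 6 1 4 9 8 / 1 8 7 4 9 5 2 3 6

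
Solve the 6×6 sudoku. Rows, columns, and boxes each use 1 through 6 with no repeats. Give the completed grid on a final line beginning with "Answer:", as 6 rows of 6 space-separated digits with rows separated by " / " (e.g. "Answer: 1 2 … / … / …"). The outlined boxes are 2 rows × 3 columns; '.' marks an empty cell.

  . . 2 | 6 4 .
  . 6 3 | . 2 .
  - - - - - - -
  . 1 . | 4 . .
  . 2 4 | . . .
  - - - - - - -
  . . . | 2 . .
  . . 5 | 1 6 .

Step 1. [r4c4∈{3,5}] col 4 places 3 nowhere but r4c4, so r4c4=3.
Step 2. [r5c5∈{3,5}] col 5 places 3 nowhere but r5c5. So r5c5=3.
Step 3. [r5c6∈{4,5}] row 5 places 5 nowhere but r5c6. So r5c6=5.
Step 4. [r3c3∈{6}] r3c3 has the single candidate 6, so r3c3=6.
Step 5. [r4c1∈{5}] r4c1 is down to just 5 ⇒ r4c1=5.
Step 6. [r2c1∈{1,4}] 4 has one home in row 2: r2c1, so r2c1=4.
Step 7. [r1c1∈{1}] only 1 remains possible at r1c1 ⇒ r1c1=1.
Step 8. [r6c2∈{3,4}] r6c2 is the only open cell in col 2 admitting 3, so r6c2=3.
Step 9. [r4c5∈{1}] r4c5 is down to just 1 ⇒ r4c5=1.
Step 10. [r5c1∈{6}] only 6 remains possible at r5c1, so r5c1=6.
Step 11. [r4c6∈{6}] r4c6 is down to just 6. So r4c6=6.
Step 12. [r1c6∈{3}] r1c6 has the single candidate 3 ⇒ r1c6=3.
Step 13. [r6c6∈{4}] r6c6's peers cover all but 4, so r6c6=4.
Step 14. [r5c3∈{1}] only 1 remains possible at r5c3, so r5c3=1.
Step 15. [r1c2∈{5}] r1c2 is down to just 5. So r1c2=5.
Step 16. [r2c6∈{1}] r2c6's peers cover all but 1. So r2c6=1.
Step 17. [r2c4∈{5}] nothing but 5 survives at r2c4, so r2c4=5.
Step 18. [r5c2∈{4}] r5c2 is down to just 4, so r5c2=4.
Step 19. [r3c6∈{2}] r3c6 is down to just 2. So r3c6=2.
Step 20. [r3c1∈{3}] r3c1 is down to just 3. So r3c1=3.
Step 21. [r6c1∈{2}] only 2 remains possible at r6c1, so r6c1=2.
Step 22. [r3c5∈{5}] r3c5 has the single candidate 5 ⇒ r3c5=5.

Answer: 1 5 2 6 4 3 / 4 6 3 5 2 1 / 3 1 6 4 5 2 / 5 2 4 3 1 6 / 6 4 1 2 3 5 / 2 3 5 1 6 4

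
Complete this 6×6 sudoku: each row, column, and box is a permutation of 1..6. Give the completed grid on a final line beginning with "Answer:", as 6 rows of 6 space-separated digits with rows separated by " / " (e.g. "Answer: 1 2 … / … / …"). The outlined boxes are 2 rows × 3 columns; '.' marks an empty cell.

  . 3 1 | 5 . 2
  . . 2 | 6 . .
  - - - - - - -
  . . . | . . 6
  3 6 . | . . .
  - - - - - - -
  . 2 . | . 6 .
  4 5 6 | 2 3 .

Step 1. [r1c5∈{4}] only 4 remains possible at r1c5, so r1c5=4.
Step 2. [r6c6∈{1}] r6c6 has the single candidate 1. So r6c6=1.
Step 3. [r3c2∈{1,4}] 1 has one home in col 2: r3c2. So r3c2=1.
Step 4. [r4c5∈{1,2,5}] 2 has one home in row 4: r4c5 ⇒ r4c5=2.
Step 5. [r5c4∈{4}] r5c4 has the single candidate 4 ⇒ r5c4=4.
Step 6. [r3c5∈{5}] nothing but 5 survives at r3c5, so r3c5=5.
Step 7. [r4c6∈{4}] r4c6 is down to just 4, so r4c6=4.
Step 8. [r2c5∈{1}] nothing but 1 survives at r2c5 ⇒ r2c5=1.
Step 9. [r3c4∈{3}] r3c4's peers cover all but 3 ⇒ r3c4=3.
Step 10. [r5c3∈{3}] nothing but 3 survives at r5c3. So r5c3=3.
Step 11. [r5c1∈{1}] r5c1 has the single candidate 1 ⇒ r5c1=1.
Step 12. [r2c1∈{5}] r2c1 has the single candidate 5 ⇒ r2c1=5.
Step 13. [r2c6∈{3}] r2c6 has the single candidate 3 ⇒ r2c6=3.
Step 14. [r3c1∈{2}] r3c1 has the single candidate 2. So r3c1=2.
Step 15. [r5c6∈{5}] r5c6 is down to just 5. So r5c6=5.
Step 16. [r4c4∈{1}] only 1 remains possible at r4c4 ⇒ r4c4=1.
Step 17. [r3c3∈{4}] r3c3's peers cover all but 4. So r3c3=4.
Step 18. [r4c3∈{5}] r4c3's peers cover all but 5 ⇒ r4c3=5.
Step 19. [r1c1∈{6}] only 6 remains possible at r1c1 ⇒ r1c1=6.
Step 20. [r2c2∈{4}] r2c2's peers cover all but 4 ⇒ r2c2=4.

Answer: 6 3 1 5 4 2 / 5 4 2 6 1 3 / 2 1 4 3 5 6 / 3 6 5 1 2 4 / 1 2 3 4 6 5 / 4 5 6 2 3 1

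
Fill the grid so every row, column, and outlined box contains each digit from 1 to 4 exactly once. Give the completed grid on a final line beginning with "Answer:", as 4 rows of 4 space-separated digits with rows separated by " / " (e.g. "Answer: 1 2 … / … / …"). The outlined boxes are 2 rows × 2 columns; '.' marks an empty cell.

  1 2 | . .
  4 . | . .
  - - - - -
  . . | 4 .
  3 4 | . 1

Step 1. [r3c4∈{2,3}] row 3 places 3 nowhere but r3c4. So r3c4=3.
Step 2. [r2c3∈{1,2,3}] in row 2, 1 fits only at r2c3. So r2c3=1.
Step 3. [r2c4∈{2}] only 2 remains possible at r2c4 ⇒ r2c4=2.
Step 4. [r1c3∈{3}] r1c3's peers cover all but 3 ⇒ r1c3=3.
Step 5. [r2c2∈{3}] r2c2 is down to just 3, so r2c2=3.
Step 6. [r3c1∈{2}] r3c1's peers cover all but 2. So r3c1=2.
Step 7. [r3c2∈{1}] only 1 remains possible at r3c2 ⇒ r3c2=1.
Step 8. [r1c4∈{4}] nothing but 4 survives at r1c4 ⇒ r1c4=4.
Step 9. [r4c3∈{2}] nothing but 2 survives at r4c3. So r4c3=2.

Answer: 1 2 3 4 / 4 3 1 2 / 2 1 4 3 / 3 4 2 1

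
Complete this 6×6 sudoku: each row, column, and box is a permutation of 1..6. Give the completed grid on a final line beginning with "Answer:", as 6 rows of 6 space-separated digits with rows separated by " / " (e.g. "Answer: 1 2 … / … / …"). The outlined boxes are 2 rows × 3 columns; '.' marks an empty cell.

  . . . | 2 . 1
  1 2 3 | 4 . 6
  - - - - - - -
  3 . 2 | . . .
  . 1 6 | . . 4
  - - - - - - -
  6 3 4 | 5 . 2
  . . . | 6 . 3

Step 1. [r1c3∈{5}] r1c3's peers cover all but 5 ⇒ r1c3=5.
Step 2. [r4c1∈{5}] nothing but 5 survives at r4c1, so r4c1=5.
Step 3. [r5c5∈{1}] only 1 remains possible at r5c5. So r5c5=1.
Step 4. [r1c5∈{3}] nothing but 3 survives at r1c5. So r1c5=3.
Step 5. [r1c1∈{4}] r1c1 is down to just 4, so r1c1=4.
Step 6. [r3c6∈{5}] r3c6 is down to just 5 ⇒ r3c6=5.
Step 7. [r6c3∈{1}] nothing but 1 survives at r6c3 ⇒ r6c3=1.
Step 8. [r6c1∈{2}] r6c1 is down to just 2 ⇒ r6c1=2.
Step 9. [r2c5∈{5}] r2c5 has the single candidate 5. So r2c5=5.
Step 10. [r6c2∈{5}] nothing but 5 survives at r6c2. So r6c2=5.
Step 11. [r3c4∈{1}] r3c4 is down to just 1 ⇒ r3c4=1.
Step 12. [r1c2∈{6}] nothing but 6 survives at r1c2, so r1c2=6.
Step 13. [r4c5∈{2}] r4c5's peers cover all but 2 ⇒ r4c5=2.
Step 14. [r3c2∈{4}] r3c2 has the single candidate 4. So r3c2=4.
Step 15. [r4c4∈{3}] r4c4's peers cover all but 3. So r4c4=3.
Step 16. [r6c5∈{4}] only 4 remains possible at r6c5. So r6c5=4.
Step 17. [r3c5∈{6}] nothing but 6 survives at r3c5 ⇒ r3c5=6.

Answer: 4 6 5 2 3 1 / 1 2 3 4 5 6 / 3 4 2 1 6 5 / 5 1 6 3 2 4 / 6 3 4 5 1 2 / 2 5 1 6 4 3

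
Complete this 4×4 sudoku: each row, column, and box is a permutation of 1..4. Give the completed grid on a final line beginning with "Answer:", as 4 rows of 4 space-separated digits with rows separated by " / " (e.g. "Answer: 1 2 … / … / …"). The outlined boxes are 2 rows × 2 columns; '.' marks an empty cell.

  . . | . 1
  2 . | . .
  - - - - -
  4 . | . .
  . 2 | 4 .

Step 1. [r2c3∈{3}] r2c3's peers cover all but 3 ⇒ r2c3=3.
Step 2. [r3c3∈{1,2}] in col 3, 1 fits only at r3c3. So r3c3=1.
Step 3. [r3c2∈{3}] nothing but 3 survives at r3c2 ⇒ r3c2=3.
Step 4. [r2c2∈{1,4}] across row 2, 1 lands solely at r2c2, so r2c2=1.
Step 5. [r1c1∈{3}] r1c1 has the single candidate 3, so r1c1=3.
Step 6. [r2c4∈{4}] only 4 remains possible at r2c4 ⇒ r2c4=4.
Step 7. [r4c4∈{3}] r4c4 has the single candidate 3 ⇒ r4c4=3.
Step 8. [r4c1∈{1}] only 1 remains possible at r4c1 ⇒ r4c1=1.
Step 9. [r1c2∈{4}] r1c2 has the single candidate 4. So r1c2=4.
Step 10. [r3c4∈{2}] nothing but 2 survives at r3c4. So r3c4=2.
Step 11. [r1c3∈{2}] r1c3 has the single candidate 2. So r1c3=2.

Answer: 3 4 2 1 / 2 1 3 4 / 4 3 1 2 / 1 2 4 3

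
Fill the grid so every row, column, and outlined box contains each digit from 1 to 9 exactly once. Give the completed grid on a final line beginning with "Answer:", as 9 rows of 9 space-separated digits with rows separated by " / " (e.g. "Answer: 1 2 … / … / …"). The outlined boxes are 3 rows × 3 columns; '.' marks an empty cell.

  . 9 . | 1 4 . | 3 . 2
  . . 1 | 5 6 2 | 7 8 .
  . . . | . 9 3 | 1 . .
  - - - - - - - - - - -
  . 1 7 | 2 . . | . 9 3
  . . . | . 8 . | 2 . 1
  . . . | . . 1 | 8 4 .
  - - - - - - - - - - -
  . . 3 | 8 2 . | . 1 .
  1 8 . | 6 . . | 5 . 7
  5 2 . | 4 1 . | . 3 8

Step 1. [r4c7∈{6}] r4c7's peers cover all but 6. So r4c7=6.
Step 2. [r9c3∈{6,9}] 6 has one home in row 9: r9c3, so r9c3=6.
Step 3. [r5c6∈{4,5,6,7,9}] r5c6 is the only open cell in col 6 admitting 6, so r5c6=6.
Step 4. [r6c9∈{5}] r6c9's peers cover all but 5. So r6c9=5.
Step 5. [r8c3∈{4,9}] 4 has one home in row 8: r8c3. So r8c3=4.
Step 6. [r7c1∈{7,9}] r7c1 is the only open cell in box 7 admitting 9 ⇒ r7c1=9.
Step 7. [r3c4∈{7}] r3c4's peers cover all but 7, so r3c4=7.
Step 8. [r4c1∈{4,8}] across row 4, 8 lands solely at r4c1, so r4c1=8.
Step 9. [r3c3∈{2,5,8}] in row 3, 8 fits only at r3c3. So r3c3=8.
Step 10. [r1c3∈{5}] only 5 remains possible at r1c3. So r1c3=5.
Step 11. [r1c8∈{6}] r1c8's peers cover all but 6, so r1c8=6.
Step 12. [r3c9∈{4}] r3c9's peers cover all but 4, so r3c9=4.
Step 13. [r3c2∈{6}] only 6 remains possible at r3c2, so r3c2=6.
Step 14. [r6c2∈{3}] nothing but 3 survives at r6c2. So r6c2=3.
Step 15. [r6c4∈{9}] r6c4's peers cover all but 9 ⇒ r6c4=9.
Step 16. [r9c6∈{7,9}] r9c6 is the only open cell in row 9 admitting 7, so r9c6=7.
Step 17. [r2c2∈{4}] only 4 remains possible at r2c2. So r2c2=4.
Step 18. [r7c6∈{5}] only 5 remains possible at r7c6, so r7c6=5.
Step 19. [r3c1∈{2}] r3c1's peers cover all but 2 ⇒ r3c1=2.
Step 20. [r5c1∈{4}] r5c1 has the single candidate 4, so r5c1=4.
Step 21. [r7c2∈{7}] nothing but 7 survives at r7c2 ⇒ r7c2=7.
Step 22. [r5c4∈{3}] nothing but 3 survives at r5c4 ⇒ r5c4=3.
Step 23. [r3c8∈{5}] nothing but 5 survives at r3c8 ⇒ r3c8=5.
Step 24. [r4c5∈{5}] only 5 remains possible at r4c5 ⇒ r4c5=5.
Step 25. [r7c7∈{4}] only 4 remains possible at r7c7, so r7c7=4.
Step 26. [r5c8∈{7}] r5c8's peers cover all but 7, so r5c8=7.
Step 27. [r2c9∈{9}] r2c9 has the single candidate 9. So r2c9=9.
Step 28. [r7c9∈{6}] r7c9 has the single candidate 6. So r7c9=6.
Step 29. [r6c1∈{6}] nothing but 6 survives at r6c1, so r6c1=6.
Step 30. [r8c6∈{9}] r8c6 is down to just 9. So r8c6=9.
Step 31. [r8c5∈{3}] r8c5's peers cover all but 3 ⇒ r8c5=3.
Step 32. [r1c6∈{8}] only 8 remains possible at r1c6, so r1c6=8.
Step 33. [r5c2∈{5}] r5c2 is down to just 5 ⇒ r5c2=5.
Step 34. [r9c7∈{9}] r9c7's peers cover all but 9, so r9c7=9.
Step 35. [r6c5∈{7}] nothing but 7 survives at r6c5 ⇒ r6c5=7.
Step 36. [r2c1∈{3}] only 3 remains possible at r2c1, so r2c1=3.
Step 37. [r5c3∈{9}] r5c3 is down to just 9 ⇒ r5c3=9.
Step 38. [r4c6∈{4}] nothing but 4 survives at r4c6 ⇒ r4c6=4.
Step 39. [r1c1∈{7}] r1c1's peers cover all but 7 ⇒ r1c1=7.
Step 40. [r6c3∈{2}] r6c3 is down to just 2, so r6c3=2.
Step 41. [r8c8∈{2}] r8c8's peers cover all but 2, so r8c8=2.

Answer: 7 9 5 1 4 8 3 6 2 / 3 4 1 5 6 2 7 8 9 / 2 6 8 7 9 3 1 5 4 / 8 1 7 2 5 4 6 9 3 / 4 5 9 3 8 6 2 7 1 / 6 3 2 9 7 1 8 4 5 / 9 7 3 8 2 5 4 1 6 / 1 8 4 6 3 9 5 2 7 / 5 2 6 4 1 7 9 3 8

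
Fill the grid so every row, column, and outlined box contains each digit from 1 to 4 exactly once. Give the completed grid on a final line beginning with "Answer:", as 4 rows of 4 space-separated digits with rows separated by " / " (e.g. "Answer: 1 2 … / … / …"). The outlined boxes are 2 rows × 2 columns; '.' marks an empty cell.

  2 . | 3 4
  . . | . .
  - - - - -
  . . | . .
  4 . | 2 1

Step 1. [r1c2∈{1}] r1c2's peers cover all but 1 ⇒ r1c2=1.
Step 2. [r4c2∈{3}] nothing but 3 survives at r4c2. So r4c2=3.
Step 3. [r3c3∈{4}] r3c3's peers cover all but 4, so r3c3=4.
Step 4. [r2c3∈{1}] r2c3 is down to just 1. So r2c3=1.
Step 5. [r2c2∈{4}] r2c2's peers cover all but 4, so r2c2=4.
Step 6. [r3c2∈{2}] only 2 remains possible at r3c2, so r3c2=2.
Step 7. [r2c1∈{3}] nothing but 3 survives at r2c1. So r2c1=3.
Step 8. [r3c4∈{3}] r3c4 is down to just 3. So r3c4=3.
Step 9. [r2c4∈{2}] r2c4 is down to just 2, so r2c4=2.
Step 10. [r3c1∈{1}] r3c1 has the single candidate 1 ⇒ r3c1=1.

Answer: 2 1 3 4 / 3 4 1 2 / 1 2 4 3 / 4 3 2 1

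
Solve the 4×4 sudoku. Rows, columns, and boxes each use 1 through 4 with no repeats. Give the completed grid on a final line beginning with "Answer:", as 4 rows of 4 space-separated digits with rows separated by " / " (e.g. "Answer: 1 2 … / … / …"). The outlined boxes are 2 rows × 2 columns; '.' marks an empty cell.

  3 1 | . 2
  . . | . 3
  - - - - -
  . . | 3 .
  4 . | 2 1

Step 1. [r2c2∈{2,4}] r2c2 is the only open cell in col 2 admitting 4. So r2c2=4.
Step 2. [r3c2∈{2}] r3c2's peers cover all but 2 ⇒ r3c2=2.
Step 3. [r3c4∈{4}] r3c4's peers cover all but 4 ⇒ r3c4=4.
Step 4. [r2c3∈{1}] r2c3 is down to just 1. So r2c3=1.
Step 5. [r4c2∈{3}] r4c2 has the single candidate 3. So r4c2=3.
Step 6. [r3c1∈{1}] r3c1 is down to just 1 ⇒ r3c1=1.
Step 7. [r2c1∈{2}] r2c1 is down to just 2. So r2c1=2.
Step 8. [r1c3∈{4}] r1c3 is down to just 4, so r1c3=4.

Answer: 3 1 4 2 / 2 4 1 3 / 1 2 3 4 / 4 3 2 1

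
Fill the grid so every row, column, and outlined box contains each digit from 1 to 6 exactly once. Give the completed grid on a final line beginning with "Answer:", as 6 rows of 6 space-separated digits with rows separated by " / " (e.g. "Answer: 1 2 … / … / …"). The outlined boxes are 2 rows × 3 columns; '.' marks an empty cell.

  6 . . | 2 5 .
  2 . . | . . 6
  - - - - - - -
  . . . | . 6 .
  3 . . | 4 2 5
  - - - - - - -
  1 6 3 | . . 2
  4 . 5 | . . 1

Step 1. [r2c5∈{1,3,4}] r2c5 is the only open cell in col 5 admitting 1 ⇒ r2c5=1.
Step 2. [r2c4∈{3}] r2c4's peers cover all but 3 ⇒ r2c4=3.
Step 3. [r2c3∈{4}] r2c3 is down to just 4. So r2c3=4.
Step 4. [r4c2∈{1}] r4c2 has the single candidate 1 ⇒ r4c2=1.
Step 5. [r3c2∈{2,4,5}] row 3 places 4 nowhere but r3c2. So r3c2=4.
Step 6. [r6c2∈{2}] r6c2 has the single candidate 2. So r6c2=2.
Step 7. [r6c4∈{6}] r6c4's peers cover all but 6. So r6c4=6.
Step 8. [r2c2∈{5}] r2c2 has the single candidate 5 ⇒ r2c2=5.
Step 9. [r3c3∈{2}] r3c3 is down to just 2. So r3c3=2.
Step 10. [r3c6∈{3}] r3c6's peers cover all but 3. So r3c6=3.
Step 11. [r1c2∈{3}] only 3 remains possible at r1c2 ⇒ r1c2=3.
Step 12. [r1c6∈{4}] nothing but 4 survives at r1c6 ⇒ r1c6=4.
Step 13. [r3c1∈{5}] only 5 remains possible at r3c1. So r3c1=5.
Step 14. [r4c3∈{6}] r4c3's peers cover all but 6, so r4c3=6.
Step 15. [r5c4∈{5}] r5c4's peers cover all but 5, so r5c4=5.
Step 16. [r1c3∈{1}] r1c3 is down to just 1. So r1c3=1.
Step 17. [r6c5∈{3}] r6c5's peers cover all but 3, so r6c5=3.
Step 18. [r5c5∈{4}] only 4 remains possible at r5c5, so r5c5=4.
Step 19. [r3c4∈{1}] r3c4 has the single candidate 1. So r3c4=1.

Answer: 6 3 1 2 5 4 / 2 5 4 3 1 6 / 5 4 2 1 6 3 / 3 1 6 4 2 5 / 1 6 3 5 4 2 / 4 2 5 6 3 1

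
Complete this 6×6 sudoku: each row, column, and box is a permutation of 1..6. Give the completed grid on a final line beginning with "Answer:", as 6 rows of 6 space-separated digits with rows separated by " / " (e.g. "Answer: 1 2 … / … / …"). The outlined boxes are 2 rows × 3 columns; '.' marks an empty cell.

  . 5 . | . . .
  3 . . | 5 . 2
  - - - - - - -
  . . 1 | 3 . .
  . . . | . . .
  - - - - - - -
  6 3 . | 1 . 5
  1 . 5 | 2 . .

Step 1. [r5c5∈{4}] nothing but 4 survives at r5c5. So r5c5=4.
Step 2. [r4c3∈{2,3,4,6}] r4c3 is the only open cell in row 4 admitting 3 ⇒ r4c3=3.
Step 3. [r6c2∈{4}] nothing but 4 survives at r6c2 ⇒ r6c2=4.
Step 4. [r2c3∈{4,6}] across row 2, 4 lands solely at r2c3, so r2c3=4.
Step 5. [r1c3∈{2,6}] in col 3, 6 fits only at r1c3, so r1c3=6.
Step 6. [r4c4∈{4,6}] col 4 places 6 nowhere but r4c4 ⇒ r4c4=6.
Step 7. [r4c2∈{2}] nothing but 2 survives at r4c2. So r4c2=2.
Step 8. [r3c6∈{4}] r3c6 is down to just 4. So r3c6=4.
Step 9. [r2c5∈{1,6}] in row 2, 6 fits only at r2c5 ⇒ r2c5=6.
Step 10. [r3c1∈{5}] only 5 remains possible at r3c1 ⇒ r3c1=5.
Step 11. [r4c6∈{1}] r4c6's peers cover all but 1 ⇒ r4c6=1.
Step 12. [r6c5∈{3}] r6c5 has the single candidate 3. So r6c5=3.
Step 13. [r6c6∈{6}] only 6 remains possible at r6c6, so r6c6=6.
Step 14. [r1c1∈{2}] r1c1's peers cover all but 2. So r1c1=2.
Step 15. [r3c5∈{2}] r3c5's peers cover all but 2 ⇒ r3c5=2.
Step 16. [r3c2∈{6}] r3c2's peers cover all but 6. So r3c2=6.
Step 17. [r4c1∈{4}] nothing but 4 survives at r4c1 ⇒ r4c1=4.
Step 18. [r1c5∈{1}] nothing but 1 survives at r1c5 ⇒ r1c5=1.
Step 19. [r2c2∈{1}] only 1 remains possible at r2c2. So r2c2=1.
Step 20. [r1c4∈{4}] r1c4 has the single candidate 4. So r1c4=4.
Step 21. [r1c6∈{3}] r1c6 is down to just 3 ⇒ r1c6=3.
Step 22. [r5c3∈{2}] nothing but 2 survives at r5c3, so r5c3=2.
Step 23. [r4c5∈{5}] r4c5's peers cover all but 5. So r4c5=5.

Answer: 2 5 6 4 1 3 / 3 1 4 5 6 2 / 5 6 1 3 2 4 / 4 2 3 6 5 1 / 6 3 2 1 4 5 / 1 4 5 2 3 6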